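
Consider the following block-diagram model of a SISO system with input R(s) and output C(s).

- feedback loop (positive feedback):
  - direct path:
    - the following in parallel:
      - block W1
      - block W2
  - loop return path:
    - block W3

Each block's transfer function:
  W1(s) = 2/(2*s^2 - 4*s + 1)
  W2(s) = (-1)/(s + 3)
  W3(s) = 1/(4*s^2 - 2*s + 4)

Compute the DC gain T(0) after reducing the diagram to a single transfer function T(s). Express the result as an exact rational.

The answer is 20/7.

Reasoning:
1. parallel reduction of W1, W2 -> (-2*s^2 + 6*s + 5)/(2*s^3 + 2*s^2 - 11*s + 3)
2. apply the feedback formula to (W1+W2), W3 -> (-8*s^4 + 28*s^3 + 14*s + 20)/(8*s^5 + 4*s^4 - 40*s^3 + 44*s^2 - 56*s + 7)
DC gain: substitute s = 0 into T(s) from step 2: T(0) = 20/7.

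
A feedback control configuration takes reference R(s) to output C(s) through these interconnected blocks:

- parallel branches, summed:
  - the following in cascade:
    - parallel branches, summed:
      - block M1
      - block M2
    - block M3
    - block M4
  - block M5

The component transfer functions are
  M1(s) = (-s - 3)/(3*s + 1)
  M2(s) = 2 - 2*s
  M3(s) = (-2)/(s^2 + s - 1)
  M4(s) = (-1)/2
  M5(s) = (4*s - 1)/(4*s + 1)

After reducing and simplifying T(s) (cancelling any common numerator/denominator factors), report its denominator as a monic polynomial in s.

The answer is s^4 + 19*s^3/12 - s^2/3 - s/2 - 1/12.

Reasoning:
Step 1 - parallel reduction of M1, M2; result (-6*s^2 + 3*s - 1)/(3*s + 1)
Step 2 - series reduction of (M1+M2), M3, M4; result (-6*s^2 + 3*s - 1)/(3*s^3 + 4*s^2 - 2*s - 1)
Step 3 - parallel reduction of ((M1+M2)*M3*M4), M5; result (12*s^4 - 11*s^3 - 6*s^2 - 3*s)/(12*s^4 + 19*s^3 - 4*s^2 - 6*s - 1)
Step 3 gives the fully reduced T(s), with no common factor left to cancel. The denominator's leading coefficient is 12, so divide each of its coefficients by 12 to get the monic form.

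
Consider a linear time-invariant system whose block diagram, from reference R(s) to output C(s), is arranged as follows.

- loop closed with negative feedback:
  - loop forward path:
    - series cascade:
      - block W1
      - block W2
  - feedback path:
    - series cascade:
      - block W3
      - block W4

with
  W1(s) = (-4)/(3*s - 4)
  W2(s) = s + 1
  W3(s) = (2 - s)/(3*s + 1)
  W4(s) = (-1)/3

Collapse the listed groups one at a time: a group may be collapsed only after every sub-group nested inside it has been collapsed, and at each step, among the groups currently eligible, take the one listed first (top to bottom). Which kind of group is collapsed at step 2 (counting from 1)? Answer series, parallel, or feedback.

Answer: series

Working:
[1] reduce the series chain W1, W2
[2] series reduction of W3, W4
[3] apply the feedback formula to (W1*W2), (W3*W4)
The group at step 2 is a series group.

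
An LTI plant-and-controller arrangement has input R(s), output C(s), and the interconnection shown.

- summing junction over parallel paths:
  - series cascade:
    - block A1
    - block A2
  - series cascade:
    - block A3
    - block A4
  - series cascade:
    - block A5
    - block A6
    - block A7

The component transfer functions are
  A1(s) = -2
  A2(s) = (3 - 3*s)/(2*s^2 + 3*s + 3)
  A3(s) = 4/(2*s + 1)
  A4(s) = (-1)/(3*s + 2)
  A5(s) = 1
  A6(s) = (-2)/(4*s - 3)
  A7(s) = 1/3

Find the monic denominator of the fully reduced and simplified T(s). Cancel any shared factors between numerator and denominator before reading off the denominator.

First reduce the diagram to T(s).

(1) multiply A1, A2 (series); result (6*s - 6)/(2*s^2 + 3*s + 3)
(2) reduce the series chain A3, A4; result (-4)/(6*s^2 + 7*s + 2)
(3) cascade A5, A6, A7; result (-2)/(12*s - 9)
(4) parallel reduction of (A1*A2), (A3*A4), (A5*A6*A7); result (408*s^4 - 412*s^3 - 572*s^2 + 36*s + 204)/(144*s^5 + 276*s^4 + 228*s^3 - 63*s^2 - 171*s - 54)
That last expression is T(s), already simplified. Scaling its denominator by 1/144 (the reciprocal of the leading coefficient) yields the monic denominator.

Answer: s^5 + 23*s^4/12 + 19*s^3/12 - 7*s^2/16 - 19*s/16 - 3/8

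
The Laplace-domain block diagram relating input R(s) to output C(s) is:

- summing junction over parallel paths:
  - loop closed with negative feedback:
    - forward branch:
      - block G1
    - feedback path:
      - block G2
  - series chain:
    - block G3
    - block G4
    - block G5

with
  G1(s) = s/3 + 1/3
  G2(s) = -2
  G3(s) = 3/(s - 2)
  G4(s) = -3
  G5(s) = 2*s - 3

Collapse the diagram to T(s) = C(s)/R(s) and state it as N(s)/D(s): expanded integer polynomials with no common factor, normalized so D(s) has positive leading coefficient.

Answer: (-37*s^2 + 73*s - 25)/(2*s^2 - 5*s + 2)

Working:
1. collapse the loop (G1 forward, G2 return): (-s - 1)/(2*s - 1)
2. combine G3, G4, G5 in series: (27 - 18*s)/(s - 2)
3. reduce the parallel group [G1/(1+G1*G2)], (G3*G4*G5); the result is T(s) itself (integer coefficients, no common factor, positive leading denominator coefficient)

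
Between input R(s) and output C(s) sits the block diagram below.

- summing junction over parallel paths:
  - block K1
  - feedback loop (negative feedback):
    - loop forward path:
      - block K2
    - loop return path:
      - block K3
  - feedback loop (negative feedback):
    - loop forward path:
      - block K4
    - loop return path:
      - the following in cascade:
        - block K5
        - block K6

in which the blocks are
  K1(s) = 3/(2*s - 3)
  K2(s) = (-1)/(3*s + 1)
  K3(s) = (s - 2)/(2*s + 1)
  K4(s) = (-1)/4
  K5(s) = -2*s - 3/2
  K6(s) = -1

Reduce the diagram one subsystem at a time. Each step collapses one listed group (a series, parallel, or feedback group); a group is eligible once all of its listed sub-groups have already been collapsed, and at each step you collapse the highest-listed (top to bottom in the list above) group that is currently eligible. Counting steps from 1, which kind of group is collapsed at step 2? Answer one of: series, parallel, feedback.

1. apply the feedback formula to K2, K3
2. cascade K5, K6
3. reduce the feedback loop with forward K4 and return (K5*K6)
4. parallel reduction of K1, [K2/(1+K2*K3)], [K4/(1+K4*(K5*K6))]
Step 2: series.

Hence the answer: series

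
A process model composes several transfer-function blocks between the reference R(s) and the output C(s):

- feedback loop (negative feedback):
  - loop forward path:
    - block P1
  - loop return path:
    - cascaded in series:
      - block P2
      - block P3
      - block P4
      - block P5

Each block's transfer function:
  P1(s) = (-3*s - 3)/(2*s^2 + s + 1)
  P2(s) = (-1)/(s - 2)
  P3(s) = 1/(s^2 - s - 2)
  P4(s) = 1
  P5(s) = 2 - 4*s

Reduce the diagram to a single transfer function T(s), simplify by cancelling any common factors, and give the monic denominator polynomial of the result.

1. cascade P2, P3, P4, P5 gives (4*s - 2)/(s^3 - 3*s^2 + 4)
2. collapse the loop (P1 forward, (P2*P3*P4*P5) return) gives (-3*s^3 + 9*s^2 - 12)/(2*s^4 - 7*s^3 + 5*s^2 - 12*s + 10)
No further cancellation is possible in the step-2 result, so that is T(s). Its denominator becomes monic after dividing by the leading coefficient 2.

Answer: s^4 - 7*s^3/2 + 5*s^2/2 - 6*s + 5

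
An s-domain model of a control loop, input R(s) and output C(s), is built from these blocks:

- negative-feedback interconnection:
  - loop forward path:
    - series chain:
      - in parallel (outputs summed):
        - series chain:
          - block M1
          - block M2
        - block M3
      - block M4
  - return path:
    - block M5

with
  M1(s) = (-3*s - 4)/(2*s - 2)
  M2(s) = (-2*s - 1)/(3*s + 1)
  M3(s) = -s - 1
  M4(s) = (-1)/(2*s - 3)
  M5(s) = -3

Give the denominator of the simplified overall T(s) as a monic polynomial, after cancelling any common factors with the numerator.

(1) series reduction of M1, M2 gives (6*s^2 + 11*s + 4)/(6*s^2 - 4*s - 2)
(2) add (M1*M2), M3 (parallel) gives (-6*s^3 + 4*s^2 + 17*s + 6)/(6*s^2 - 4*s - 2)
(3) cascade ((M1*M2)+M3), M4 gives (6*s^3 - 4*s^2 - 17*s - 6)/(12*s^3 - 26*s^2 + 8*s + 6)
(4) reduce the feedback loop with forward (((M1*M2)+M3)*M4) and return M5 gives (-6*s^3 + 4*s^2 + 17*s + 6)/(6*s^3 + 14*s^2 - 59*s - 24)
The result of step 4 is T(s) in lowest terms. Its denominator has leading coefficient 6; dividing the denominator through by 6 makes it monic.

Therefore the answer is s^3 + 7*s^2/3 - 59*s/6 - 4.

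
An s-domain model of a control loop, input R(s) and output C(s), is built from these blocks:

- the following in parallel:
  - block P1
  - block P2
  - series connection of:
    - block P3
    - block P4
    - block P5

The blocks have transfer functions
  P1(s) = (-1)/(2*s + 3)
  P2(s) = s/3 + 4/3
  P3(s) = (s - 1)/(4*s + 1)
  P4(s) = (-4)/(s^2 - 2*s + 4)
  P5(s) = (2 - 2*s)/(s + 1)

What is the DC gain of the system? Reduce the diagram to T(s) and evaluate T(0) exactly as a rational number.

Step 1: series reduction of P3, P4, P5, giving (8*s^2 - 16*s + 8)/(4*s^4 - 3*s^3 + 7*s^2 + 18*s + 4)
Step 2: add P1, P2, (P3*P4*P5) (parallel), giving (8*s^6 + 38*s^5 + 17*s^4 + 134*s^3 + 245*s^2 + 110*s + 108)/(24*s^5 + 18*s^4 + 15*s^3 + 171*s^2 + 186*s + 36)
Evaluating the step-2 result (the overall T(s)) at s = 0 gives T(0) = 108/36 = 3.

Answer: 3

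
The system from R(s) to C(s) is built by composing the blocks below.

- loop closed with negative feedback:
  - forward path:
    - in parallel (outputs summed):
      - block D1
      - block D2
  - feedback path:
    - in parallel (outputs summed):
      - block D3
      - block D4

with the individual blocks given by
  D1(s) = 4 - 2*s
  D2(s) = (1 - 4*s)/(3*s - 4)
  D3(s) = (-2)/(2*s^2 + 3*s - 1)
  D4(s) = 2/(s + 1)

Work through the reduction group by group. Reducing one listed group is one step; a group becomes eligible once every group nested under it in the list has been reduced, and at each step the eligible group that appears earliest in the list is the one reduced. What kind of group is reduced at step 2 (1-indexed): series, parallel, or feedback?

The answer is parallel.

Reasoning:
Step 1: parallel reduction of D1, D2
Step 2: reduce the parallel group D3, D4
Step 3: collapse the loop ((D1+D2) forward, (D3+D4) return)
The group at step 2 is a parallel group.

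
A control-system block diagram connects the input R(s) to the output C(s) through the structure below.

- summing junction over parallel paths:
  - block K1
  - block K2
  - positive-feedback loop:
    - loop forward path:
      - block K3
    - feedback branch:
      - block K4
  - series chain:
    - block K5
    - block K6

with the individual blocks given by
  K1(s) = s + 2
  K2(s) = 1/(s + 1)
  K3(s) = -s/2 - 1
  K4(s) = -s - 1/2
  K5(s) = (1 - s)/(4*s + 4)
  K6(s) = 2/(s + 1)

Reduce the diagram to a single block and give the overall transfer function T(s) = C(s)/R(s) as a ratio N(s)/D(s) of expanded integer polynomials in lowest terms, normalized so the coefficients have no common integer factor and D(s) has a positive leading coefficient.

First reduce the diagram to T(s).

1. collapse the loop (K3 forward, K4 return), giving (2*s + 4)/(2*s^2 + 5*s - 2)
2. combine K5, K6 in series, giving (1 - s)/(2*s^2 + 4*s + 2)
3. parallel reduction of K1, K2, [K3/(1-K3*K4)], (K5*K6), giving the overall T(s)

Answer: (4*s^5 + 26*s^4 + 62*s^3 + 69*s^2 + 33*s - 6)/(4*s^4 + 18*s^3 + 20*s^2 + 2*s - 4)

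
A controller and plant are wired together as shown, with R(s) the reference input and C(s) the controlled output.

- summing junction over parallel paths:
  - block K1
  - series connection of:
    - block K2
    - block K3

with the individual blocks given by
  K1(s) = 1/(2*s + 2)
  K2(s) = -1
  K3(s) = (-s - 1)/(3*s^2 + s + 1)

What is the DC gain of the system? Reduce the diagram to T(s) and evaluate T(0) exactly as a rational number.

Step 1: combine K2, K3 in series: (s + 1)/(3*s^2 + s + 1)
Step 2: sum the parallel branches K1, (K2*K3): (5*s^2 + 5*s + 3)/(6*s^3 + 8*s^2 + 4*s + 2)
Evaluating the step-2 result (the overall T(s)) at s = 0 gives T(0) = 3/2.

Final answer: 3/2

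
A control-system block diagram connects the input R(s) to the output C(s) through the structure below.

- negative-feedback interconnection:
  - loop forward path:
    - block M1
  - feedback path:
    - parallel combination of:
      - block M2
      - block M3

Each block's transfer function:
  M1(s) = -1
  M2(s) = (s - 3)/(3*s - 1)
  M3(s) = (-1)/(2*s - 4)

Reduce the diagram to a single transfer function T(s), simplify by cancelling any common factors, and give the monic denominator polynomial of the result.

[1] sum the parallel branches M2, M3: (2*s^2 - 13*s + 13)/(6*s^2 - 14*s + 4)
[2] collapse the loop (M1 forward, (M2+M3) return): (-6*s^2 + 14*s - 4)/(4*s^2 - s - 9)
The result of step 2 is T(s) in lowest terms. Its denominator has leading coefficient 4; dividing the denominator through by 4 makes it monic.

Hence the answer: s^2 - s/4 - 9/4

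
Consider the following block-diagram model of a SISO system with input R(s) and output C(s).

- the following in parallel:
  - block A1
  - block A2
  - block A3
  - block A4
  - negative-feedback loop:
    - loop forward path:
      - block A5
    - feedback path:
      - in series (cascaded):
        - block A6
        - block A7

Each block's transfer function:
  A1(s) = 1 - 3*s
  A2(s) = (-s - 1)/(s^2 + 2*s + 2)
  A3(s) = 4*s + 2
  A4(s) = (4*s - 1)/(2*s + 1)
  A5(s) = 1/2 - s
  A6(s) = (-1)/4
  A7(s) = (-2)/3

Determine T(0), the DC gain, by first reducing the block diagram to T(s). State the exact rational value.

(1) combine A6, A7 in series: 1/6
(2) apply the feedback formula to A5, (A6*A7): (12*s - 6)/(2*s - 13)
(3) sum the parallel branches A1, A2, A3, A4, [A5/(1+A5*(A6*A7))]: (4*s^5 + 28*s^4 - 95*s^3 - 250*s^2 - 305*s - 51)/(4*s^4 - 16*s^3 - 53*s^2 - 74*s - 26)
DC gain: substitute s = 0 into T(s) from step 3: T(0) = -51/(-26) = 51/26.

Final answer: 51/26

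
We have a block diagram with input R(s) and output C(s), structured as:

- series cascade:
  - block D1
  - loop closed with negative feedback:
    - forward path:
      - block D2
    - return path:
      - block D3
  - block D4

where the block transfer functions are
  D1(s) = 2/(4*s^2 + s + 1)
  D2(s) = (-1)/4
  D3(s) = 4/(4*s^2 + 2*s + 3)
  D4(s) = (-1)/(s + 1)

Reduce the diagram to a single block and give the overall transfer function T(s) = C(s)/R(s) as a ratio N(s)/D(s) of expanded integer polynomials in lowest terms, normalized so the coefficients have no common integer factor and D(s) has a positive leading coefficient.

Reducing step by step:

Step 1 - apply the feedback formula to D2, D3 = (-4*s^2 - 2*s - 3)/(16*s^2 + 8*s + 8)
Step 2 - combine D1, [D2/(1+D2*D3)], D4 in series: this yields T(s), and no further normalization is needed

Answer: (4*s^2 + 2*s + 3)/(32*s^5 + 56*s^4 + 52*s^3 + 36*s^2 + 12*s + 4)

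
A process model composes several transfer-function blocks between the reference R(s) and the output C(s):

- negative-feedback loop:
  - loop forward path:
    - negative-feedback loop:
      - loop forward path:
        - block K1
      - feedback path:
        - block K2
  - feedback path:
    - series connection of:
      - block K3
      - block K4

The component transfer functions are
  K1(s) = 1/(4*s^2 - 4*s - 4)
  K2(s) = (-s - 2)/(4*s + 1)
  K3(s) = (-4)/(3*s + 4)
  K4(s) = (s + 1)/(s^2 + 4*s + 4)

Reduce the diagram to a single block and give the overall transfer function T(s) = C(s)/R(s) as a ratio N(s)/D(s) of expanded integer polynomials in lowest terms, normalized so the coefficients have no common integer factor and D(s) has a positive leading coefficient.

First reduce the diagram to T(s).

Step 1 - collapse the loop (K1 forward, K2 return) -> (4*s + 1)/(16*s^3 - 12*s^2 - 21*s - 6)
Step 2 - combine K3, K4 in series -> (-4*s - 4)/(3*s^3 + 16*s^2 + 28*s + 16)
Step 3 - collapse the loop ([K1/(1+K1*K2)] forward, (K3*K4) return): this yields T(s), and no further normalization is needed

Answer: (12*s^4 + 67*s^3 + 128*s^2 + 92*s + 16)/(48*s^6 + 220*s^5 + 193*s^4 - 434*s^3 - 892*s^2 - 524*s - 100)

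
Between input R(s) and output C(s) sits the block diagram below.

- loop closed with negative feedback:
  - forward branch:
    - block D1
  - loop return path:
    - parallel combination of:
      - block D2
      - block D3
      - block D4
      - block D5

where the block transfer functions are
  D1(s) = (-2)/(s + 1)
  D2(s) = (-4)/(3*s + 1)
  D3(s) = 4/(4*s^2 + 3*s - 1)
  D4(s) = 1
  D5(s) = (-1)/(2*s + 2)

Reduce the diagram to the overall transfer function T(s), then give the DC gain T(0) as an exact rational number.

Answer: -1/8

Working:
1. reduce the parallel group D2, D3, D4, D5; result (24*s^3 - 18*s^2 - s + 15)/(24*s^3 + 26*s^2 - 2)
2. reduce the feedback loop with forward D1 and return (D2+D3+D4+D5); result (-24*s^3 - 26*s^2 + 2)/(12*s^4 + s^3 + 31*s^2 - 16)
That last expression is T(s); at s = 0 only the constant terms survive, so T(0) = 2/(-16) = -1/8.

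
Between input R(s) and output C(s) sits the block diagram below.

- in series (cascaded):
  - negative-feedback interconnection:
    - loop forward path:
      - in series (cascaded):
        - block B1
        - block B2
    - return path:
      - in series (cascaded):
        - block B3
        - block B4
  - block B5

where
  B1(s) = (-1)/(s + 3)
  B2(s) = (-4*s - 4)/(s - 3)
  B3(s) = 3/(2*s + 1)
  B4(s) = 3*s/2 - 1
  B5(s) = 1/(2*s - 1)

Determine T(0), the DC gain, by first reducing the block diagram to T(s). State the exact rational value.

Reducing step by step:

Step 1 - series reduction of B1, B2 = (4*s + 4)/(s^2 - 9)
Step 2 - combine B3, B4 in series = (9*s - 6)/(4*s + 2)
Step 3 - close the feedback loop around (B1*B2), (B3*B4) = (8*s^2 + 12*s + 4)/(2*s^3 + 19*s^2 - 12*s - 21)
Step 4 - combine [(B1*B2)/(1+(B1*B2)*(B3*B4))], B5 in series = (8*s^2 + 12*s + 4)/(4*s^4 + 36*s^3 - 43*s^2 - 30*s + 21)
Evaluating the step-4 result (the overall T(s)) at s = 0 gives T(0) = 4/21.

Answer: 4/21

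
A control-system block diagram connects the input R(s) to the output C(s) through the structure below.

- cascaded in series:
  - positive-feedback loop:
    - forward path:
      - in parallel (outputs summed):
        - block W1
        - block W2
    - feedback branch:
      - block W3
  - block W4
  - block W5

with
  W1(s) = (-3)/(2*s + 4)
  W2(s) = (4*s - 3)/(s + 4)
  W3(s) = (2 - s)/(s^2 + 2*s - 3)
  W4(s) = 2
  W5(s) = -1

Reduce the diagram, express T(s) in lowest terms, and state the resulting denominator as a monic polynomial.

1. combine W1, W2 in parallel = (8*s^2 + 7*s - 24)/(2*s^2 + 12*s + 16)
2. close the feedback loop around (W1+W2), W3 = (8*s^4 + 23*s^3 - 34*s^2 - 69*s + 72)/(2*s^4 + 24*s^3 + 25*s^2 - 42*s)
3. combine [(W1+W2)/(1-(W1+W2)*W3)], W4, W5 in series = (-16*s^4 - 46*s^3 + 68*s^2 + 138*s - 144)/(2*s^4 + 24*s^3 + 25*s^2 - 42*s)
That last expression is T(s), already simplified. Scaling its denominator by 1/2 (the reciprocal of the leading coefficient) yields the monic denominator.

Answer: s^4 + 12*s^3 + 25*s^2/2 - 21*s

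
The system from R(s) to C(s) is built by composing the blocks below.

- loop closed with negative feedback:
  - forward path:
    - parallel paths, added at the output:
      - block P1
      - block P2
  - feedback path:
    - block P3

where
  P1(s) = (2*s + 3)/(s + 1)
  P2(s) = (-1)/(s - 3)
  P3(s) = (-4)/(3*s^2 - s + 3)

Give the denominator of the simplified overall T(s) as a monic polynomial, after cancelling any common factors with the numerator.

The answer is s^4 - 7*s^3/3 - 4*s^2 + 13*s/3 + 31/3.

Reasoning:
[1] sum the parallel branches P1, P2; result (2*s^2 - 4*s - 10)/(s^2 - 2*s - 3)
[2] apply the feedback formula to (P1+P2), P3; result (6*s^4 - 14*s^3 - 20*s^2 - 2*s - 30)/(3*s^4 - 7*s^3 - 12*s^2 + 13*s + 31)
Step 2 gives the fully reduced T(s), with no common factor left to cancel. The denominator's leading coefficient is 3, so divide each of its coefficients by 3 to get the monic form.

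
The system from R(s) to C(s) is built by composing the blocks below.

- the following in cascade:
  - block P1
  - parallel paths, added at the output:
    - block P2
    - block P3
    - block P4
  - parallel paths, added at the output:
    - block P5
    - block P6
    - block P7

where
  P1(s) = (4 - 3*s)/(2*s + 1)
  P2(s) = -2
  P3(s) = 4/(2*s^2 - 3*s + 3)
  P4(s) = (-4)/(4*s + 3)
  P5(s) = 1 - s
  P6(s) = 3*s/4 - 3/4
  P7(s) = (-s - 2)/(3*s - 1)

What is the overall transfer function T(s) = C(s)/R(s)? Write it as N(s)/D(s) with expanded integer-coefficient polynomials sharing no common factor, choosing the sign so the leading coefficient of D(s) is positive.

Step 1 - reduce the parallel group P2, P3, P4 -> (-16*s^3 + 4*s^2 + 22*s - 18)/(8*s^3 - 6*s^2 + 3*s + 9)
Step 2 - sum the parallel branches P5, P6, P7 -> (-3*s^2 - 9)/(12*s - 4)
Step 3 - cascade P1, (P2+P3+P4), (P5+P6+P7) - this is the overall T(s), already in the required normalized form

Hence the answer: (-72*s^6 + 114*s^5 - 141*s^4 + 129*s^3 + 333*s^2 - 639*s + 324)/(96*s^5 - 56*s^4 + 8*s^3 + 126*s^2 + 12*s - 18)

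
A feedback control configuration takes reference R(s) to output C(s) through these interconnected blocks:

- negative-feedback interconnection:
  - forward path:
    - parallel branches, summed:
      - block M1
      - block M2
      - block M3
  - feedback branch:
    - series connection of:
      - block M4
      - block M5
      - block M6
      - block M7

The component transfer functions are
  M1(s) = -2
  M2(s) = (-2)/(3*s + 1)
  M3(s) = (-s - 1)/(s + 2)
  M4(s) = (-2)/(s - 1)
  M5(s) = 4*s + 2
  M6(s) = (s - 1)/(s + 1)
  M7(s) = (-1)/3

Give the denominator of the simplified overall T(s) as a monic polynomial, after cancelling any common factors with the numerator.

First reduce the diagram to T(s).

[1] reduce the parallel group M1, M2, M3, giving (-9*s^2 - 20*s - 9)/(3*s^2 + 7*s + 2)
[2] cascade M4, M5, M6, M7, giving (8*s + 4)/(3*s + 3)
[3] apply the feedback formula to (M1+M2+M3), (M4*M5*M6*M7), giving (27*s^3 + 87*s^2 + 87*s + 27)/(63*s^3 + 166*s^2 + 125*s + 30)
T(s) is the step-3 result (common factors already cancelled). Leading coefficient of the denominator: 63. Divide through by 63 for the monic polynomial.

Answer: s^3 + 166*s^2/63 + 125*s/63 + 10/21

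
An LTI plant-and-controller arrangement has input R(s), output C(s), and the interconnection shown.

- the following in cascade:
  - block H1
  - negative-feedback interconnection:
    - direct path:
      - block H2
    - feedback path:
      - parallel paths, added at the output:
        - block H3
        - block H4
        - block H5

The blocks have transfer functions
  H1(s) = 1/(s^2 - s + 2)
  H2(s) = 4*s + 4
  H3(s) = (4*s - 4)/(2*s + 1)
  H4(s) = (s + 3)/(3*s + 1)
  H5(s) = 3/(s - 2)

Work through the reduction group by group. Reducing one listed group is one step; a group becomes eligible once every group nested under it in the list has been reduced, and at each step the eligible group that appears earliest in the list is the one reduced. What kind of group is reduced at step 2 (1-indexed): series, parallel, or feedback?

Step 1. sum the parallel branches H3, H4, H5
Step 2. reduce the feedback loop with forward H2 and return (H3+H4+H5)
Step 3. reduce the series chain H1, [H2/(1+H2*(H3+H4+H5))]
Step 2 collapses a feedback group.

Therefore the answer is feedback.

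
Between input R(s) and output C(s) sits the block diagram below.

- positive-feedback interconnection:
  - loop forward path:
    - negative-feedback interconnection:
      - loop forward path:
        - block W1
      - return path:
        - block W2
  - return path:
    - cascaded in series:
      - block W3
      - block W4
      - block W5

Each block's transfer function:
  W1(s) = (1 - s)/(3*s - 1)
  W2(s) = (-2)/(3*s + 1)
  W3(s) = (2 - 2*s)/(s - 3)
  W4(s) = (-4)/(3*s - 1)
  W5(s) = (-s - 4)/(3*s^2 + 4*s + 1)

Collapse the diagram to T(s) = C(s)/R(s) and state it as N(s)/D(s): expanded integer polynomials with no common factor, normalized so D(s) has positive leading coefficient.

Reducing step by step:

Step 1 - collapse the loop (W1 forward, W2 return); result (-3*s^2 + 2*s + 1)/(9*s^2 + 2*s - 3)
Step 2 - combine W3, W4, W5 in series; result (-8*s^2 - 24*s + 32)/(9*s^4 - 18*s^3 - 28*s^2 + 2*s + 3)
Step 3 - collapse the loop ([W1/(1+W1*W2)] forward, (W3*W4*W5) return): this yields T(s), and no further normalization is needed

Answer: (-9*s^5 + 27*s^4 + 10*s^3 - 30*s^2 - s + 3)/(27*s^5 - 57*s^4 - 94*s^3 + 18*s^2 + 83*s - 41)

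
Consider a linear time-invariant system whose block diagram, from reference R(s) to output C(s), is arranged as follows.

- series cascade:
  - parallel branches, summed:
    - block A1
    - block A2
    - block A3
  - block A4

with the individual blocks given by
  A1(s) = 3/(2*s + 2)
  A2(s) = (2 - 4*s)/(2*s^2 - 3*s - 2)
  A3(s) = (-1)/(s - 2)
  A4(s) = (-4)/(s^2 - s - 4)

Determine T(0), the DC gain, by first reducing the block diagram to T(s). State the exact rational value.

First reduce the diagram to T(s).

Step 1: reduce the parallel group A1, A2, A3 -> (-6*s^2 - 19*s - 4)/(4*s^3 - 2*s^2 - 10*s - 4)
Step 2: combine (A1+A2+A3), A4 in series -> (12*s^2 + 38*s + 8)/(2*s^5 - 3*s^4 - 12*s^3 + 7*s^2 + 22*s + 8)
That last expression is T(s); at s = 0 only the constant terms survive, so T(0) = 8/8 = 1.

Answer: 1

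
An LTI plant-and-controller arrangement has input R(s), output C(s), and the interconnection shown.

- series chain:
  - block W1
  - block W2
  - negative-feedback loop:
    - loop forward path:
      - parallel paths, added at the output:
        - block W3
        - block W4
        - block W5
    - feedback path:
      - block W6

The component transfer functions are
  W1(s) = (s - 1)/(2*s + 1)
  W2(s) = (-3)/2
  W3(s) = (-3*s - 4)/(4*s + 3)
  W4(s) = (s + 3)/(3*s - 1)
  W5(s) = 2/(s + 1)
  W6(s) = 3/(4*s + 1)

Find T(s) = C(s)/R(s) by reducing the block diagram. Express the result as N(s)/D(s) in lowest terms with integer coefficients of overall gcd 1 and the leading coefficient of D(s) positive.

Step 1 - reduce the parallel group W3, W4, W5 -> (-5*s^3 + 25*s^2 + 29*s + 7)/(12*s^3 + 17*s^2 + 2*s - 3)
Step 2 - collapse the loop ((W3+W4+W5) forward, W6 return) -> (-20*s^4 + 95*s^3 + 141*s^2 + 57*s + 7)/(48*s^4 + 65*s^3 + 100*s^2 + 77*s + 18)
Step 3 - cascade W1, W2, [(W3+W4+W5)/(1+(W3+W4+W5)*W6)]: this yields T(s), and no further normalization is needed

Answer: (60*s^5 - 345*s^4 - 138*s^3 + 252*s^2 + 150*s + 21)/(192*s^5 + 356*s^4 + 530*s^3 + 508*s^2 + 226*s + 36)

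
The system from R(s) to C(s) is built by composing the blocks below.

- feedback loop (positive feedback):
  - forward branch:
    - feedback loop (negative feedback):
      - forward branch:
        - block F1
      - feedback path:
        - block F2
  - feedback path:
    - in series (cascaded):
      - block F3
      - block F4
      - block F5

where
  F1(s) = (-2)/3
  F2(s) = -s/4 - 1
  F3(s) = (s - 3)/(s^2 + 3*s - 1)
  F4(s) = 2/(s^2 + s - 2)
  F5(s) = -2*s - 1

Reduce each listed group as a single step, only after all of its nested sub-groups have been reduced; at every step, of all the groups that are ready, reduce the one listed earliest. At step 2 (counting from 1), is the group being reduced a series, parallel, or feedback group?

1. feedback reduction of F1, F2
2. series reduction of F3, F4, F5
3. collapse the loop ([F1/(1+F1*F2)] forward, (F3*F4*F5) return)
So the answer for step 2 is series.

Therefore the answer is series.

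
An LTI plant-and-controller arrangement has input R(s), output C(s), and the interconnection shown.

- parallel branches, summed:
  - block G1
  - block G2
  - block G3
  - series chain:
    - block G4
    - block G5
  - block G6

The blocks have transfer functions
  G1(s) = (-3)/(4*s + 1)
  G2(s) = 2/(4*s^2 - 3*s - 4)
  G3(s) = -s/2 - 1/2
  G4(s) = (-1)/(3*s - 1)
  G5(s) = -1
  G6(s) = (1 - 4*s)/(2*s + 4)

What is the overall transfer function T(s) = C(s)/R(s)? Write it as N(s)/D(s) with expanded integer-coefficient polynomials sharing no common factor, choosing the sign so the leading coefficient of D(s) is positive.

(1) combine G4, G5 in series gives 1/(3*s - 1)
(2) reduce the parallel group G1, G2, G3, (G4*G5), G6; the result is T(s) itself (integer coefficients, no common factor, positive leading denominator coefficient)

Therefore the answer is (-48*s^6 - 296*s^5 + 241*s^4 + 406*s^3 + 228*s^2 - 47*s - 76)/(96*s^5 + 112*s^4 - 258*s^3 - 182*s^2 + 36*s + 16).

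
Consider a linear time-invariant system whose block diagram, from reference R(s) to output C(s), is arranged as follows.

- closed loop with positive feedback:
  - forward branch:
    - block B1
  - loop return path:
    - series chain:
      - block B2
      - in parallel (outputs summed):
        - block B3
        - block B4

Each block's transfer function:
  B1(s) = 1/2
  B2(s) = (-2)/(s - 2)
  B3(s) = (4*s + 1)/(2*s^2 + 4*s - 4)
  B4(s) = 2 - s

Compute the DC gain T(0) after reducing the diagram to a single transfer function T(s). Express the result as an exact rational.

Step 1: parallel reduction of B3, B4 = (-2*s^3 + 16*s - 7)/(2*s^2 + 4*s - 4)
Step 2: reduce the series chain B2, (B3+B4) = (2*s^3 - 16*s + 7)/(s^3 - 6*s + 4)
Step 3: apply the feedback formula to B1, (B2*(B3+B4)) = (s^3 - 6*s + 4)/(4*s + 1)
Step 3 gives the overall T(s). Then T(0) = 4/1 = 4.

Final answer: 4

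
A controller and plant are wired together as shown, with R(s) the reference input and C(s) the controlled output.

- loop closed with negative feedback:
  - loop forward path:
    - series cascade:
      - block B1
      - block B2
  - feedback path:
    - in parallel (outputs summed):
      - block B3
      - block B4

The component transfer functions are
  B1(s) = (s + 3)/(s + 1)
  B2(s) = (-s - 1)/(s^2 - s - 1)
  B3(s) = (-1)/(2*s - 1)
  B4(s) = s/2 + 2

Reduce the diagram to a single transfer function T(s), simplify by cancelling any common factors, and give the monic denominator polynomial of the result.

Answer: s^3 - 19*s^2/2 - 17*s/2 + 10

Working:
Step 1. combine B1, B2 in series: (-s - 3)/(s^2 - s - 1)
Step 2. parallel reduction of B3, B4: (2*s^2 + 7*s - 6)/(4*s - 2)
Step 3. reduce the feedback loop with forward (B1*B2) and return (B3+B4): (-4*s^2 - 10*s + 6)/(2*s^3 - 19*s^2 - 17*s + 20)
T(s) is the step-3 result (common factors already cancelled). Leading coefficient of the denominator: 2. Divide through by 2 for the monic polynomial.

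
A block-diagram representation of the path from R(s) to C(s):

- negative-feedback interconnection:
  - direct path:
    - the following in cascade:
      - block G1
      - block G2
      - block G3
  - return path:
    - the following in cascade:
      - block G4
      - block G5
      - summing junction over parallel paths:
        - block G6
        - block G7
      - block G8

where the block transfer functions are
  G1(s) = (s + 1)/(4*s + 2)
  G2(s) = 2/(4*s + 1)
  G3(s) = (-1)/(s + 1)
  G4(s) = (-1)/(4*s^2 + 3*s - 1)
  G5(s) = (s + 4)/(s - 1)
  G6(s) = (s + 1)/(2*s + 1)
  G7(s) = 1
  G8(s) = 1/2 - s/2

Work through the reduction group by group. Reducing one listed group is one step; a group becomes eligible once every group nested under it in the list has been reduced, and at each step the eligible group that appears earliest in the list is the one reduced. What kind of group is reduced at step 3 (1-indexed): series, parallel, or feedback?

[1] series reduction of G1, G2, G3
[2] add G6, G7 (parallel)
[3] combine G4, G5, (G6+G7), G8 in series
[4] collapse the loop ((G1*G2*G3) forward, (G4*G5*(G6+G7)*G8) return)
Step 3: series.

Final answer: series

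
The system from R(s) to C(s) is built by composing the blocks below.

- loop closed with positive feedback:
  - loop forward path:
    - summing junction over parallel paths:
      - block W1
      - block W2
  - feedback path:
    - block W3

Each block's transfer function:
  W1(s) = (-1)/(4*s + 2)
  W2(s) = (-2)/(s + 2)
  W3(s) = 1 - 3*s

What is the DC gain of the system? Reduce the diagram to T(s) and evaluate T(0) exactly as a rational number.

Step 1: add W1, W2 (parallel); result (-9*s - 6)/(4*s^2 + 10*s + 4)
Step 2: feedback reduction of (W1+W2), W3; result (9*s + 6)/(23*s^2 - s - 10)
DC gain: substitute s = 0 into T(s) from step 2: T(0) = 6/(-10) = -3/5.

Hence the answer: -3/5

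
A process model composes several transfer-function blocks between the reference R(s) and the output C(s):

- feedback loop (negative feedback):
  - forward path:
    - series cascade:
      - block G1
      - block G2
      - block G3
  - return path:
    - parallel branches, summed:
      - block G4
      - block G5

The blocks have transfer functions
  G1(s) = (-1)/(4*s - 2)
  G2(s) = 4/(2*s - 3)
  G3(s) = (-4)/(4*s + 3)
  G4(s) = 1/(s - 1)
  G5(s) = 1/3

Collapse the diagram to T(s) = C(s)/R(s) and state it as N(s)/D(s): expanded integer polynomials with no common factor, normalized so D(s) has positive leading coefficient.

Step 1: cascade G1, G2, G3, giving 8/(16*s^3 - 20*s^2 - 12*s + 9)
Step 2: sum the parallel branches G4, G5, giving (s + 2)/(3*s - 3)
Step 3: close the feedback loop around (G1*G2*G3), (G4+G5): this yields T(s), and no further normalization is needed

Answer: (24*s - 24)/(48*s^4 - 108*s^3 + 24*s^2 + 71*s - 11)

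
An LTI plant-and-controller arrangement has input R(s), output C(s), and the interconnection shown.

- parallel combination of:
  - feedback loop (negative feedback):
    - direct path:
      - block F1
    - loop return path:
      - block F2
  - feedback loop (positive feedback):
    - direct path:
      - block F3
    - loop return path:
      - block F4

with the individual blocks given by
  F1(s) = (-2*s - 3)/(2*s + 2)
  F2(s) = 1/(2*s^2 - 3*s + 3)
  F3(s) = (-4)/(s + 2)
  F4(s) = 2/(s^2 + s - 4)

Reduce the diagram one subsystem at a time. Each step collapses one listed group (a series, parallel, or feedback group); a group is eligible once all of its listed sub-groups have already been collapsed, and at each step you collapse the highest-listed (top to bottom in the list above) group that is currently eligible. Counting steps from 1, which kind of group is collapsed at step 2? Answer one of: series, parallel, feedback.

Answer: feedback

Working:
Step 1: collapse the loop (F1 forward, F2 return)
Step 2: apply the feedback formula to F3, F4
Step 3: parallel reduction of [F1/(1+F1*F2)], [F3/(1-F3*F4)]
Step 2: feedback.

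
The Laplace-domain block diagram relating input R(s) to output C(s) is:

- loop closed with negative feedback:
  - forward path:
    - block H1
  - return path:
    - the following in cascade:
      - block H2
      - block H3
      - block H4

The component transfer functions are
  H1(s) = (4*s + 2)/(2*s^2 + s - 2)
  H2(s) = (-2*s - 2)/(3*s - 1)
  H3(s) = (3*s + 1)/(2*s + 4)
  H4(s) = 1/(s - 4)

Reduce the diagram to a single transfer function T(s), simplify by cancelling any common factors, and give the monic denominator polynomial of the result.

[1] reduce the series chain H2, H3, H4: (-3*s^2 - 4*s - 1)/(3*s^3 - 7*s^2 - 22*s + 8)
[2] feedback reduction of H1, (H2*H3*H4): (12*s^4 - 22*s^3 - 102*s^2 - 12*s + 16)/(6*s^5 - 11*s^4 - 69*s^3 - 14*s^2 + 40*s - 18)
Step 2 gives the fully reduced T(s), with no common factor left to cancel. The denominator's leading coefficient is 6, so divide each of its coefficients by 6 to get the monic form.

Final answer: s^5 - 11*s^4/6 - 23*s^3/2 - 7*s^2/3 + 20*s/3 - 3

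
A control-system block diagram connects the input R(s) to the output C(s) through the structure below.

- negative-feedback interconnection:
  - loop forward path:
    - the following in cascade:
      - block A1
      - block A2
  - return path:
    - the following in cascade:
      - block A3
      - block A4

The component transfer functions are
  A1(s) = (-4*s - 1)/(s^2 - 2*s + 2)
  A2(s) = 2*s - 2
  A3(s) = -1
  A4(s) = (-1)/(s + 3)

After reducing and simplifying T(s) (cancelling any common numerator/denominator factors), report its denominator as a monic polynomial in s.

1. combine A1, A2 in series: (-8*s^2 + 6*s + 2)/(s^2 - 2*s + 2)
2. cascade A3, A4: 1/(s + 3)
3. reduce the feedback loop with forward (A1*A2) and return (A3*A4): (-8*s^3 - 18*s^2 + 20*s + 6)/(s^3 - 7*s^2 + 2*s + 8)
The result of step 3 is T(s) in lowest terms. Its denominator already has leading coefficient 1, so it is monic as it stands.

Therefore the answer is s^3 - 7*s^2 + 2*s + 8.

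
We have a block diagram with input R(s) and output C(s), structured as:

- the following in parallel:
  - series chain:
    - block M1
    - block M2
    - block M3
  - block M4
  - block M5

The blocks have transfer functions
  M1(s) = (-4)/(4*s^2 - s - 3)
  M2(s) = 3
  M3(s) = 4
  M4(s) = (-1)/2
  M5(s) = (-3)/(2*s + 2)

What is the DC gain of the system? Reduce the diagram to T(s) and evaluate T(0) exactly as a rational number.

First reduce the diagram to T(s).

(1) combine M1, M2, M3 in series = (-48)/(4*s^2 - s - 3)
(2) reduce the parallel group (M1*M2*M3), M4, M5 = (-4*s^3 - 15*s^2 - 89*s - 84)/(8*s^3 + 6*s^2 - 8*s - 6)
Step 2 gives the overall T(s). Then T(0) = -84/(-6) = 14.

Answer: 14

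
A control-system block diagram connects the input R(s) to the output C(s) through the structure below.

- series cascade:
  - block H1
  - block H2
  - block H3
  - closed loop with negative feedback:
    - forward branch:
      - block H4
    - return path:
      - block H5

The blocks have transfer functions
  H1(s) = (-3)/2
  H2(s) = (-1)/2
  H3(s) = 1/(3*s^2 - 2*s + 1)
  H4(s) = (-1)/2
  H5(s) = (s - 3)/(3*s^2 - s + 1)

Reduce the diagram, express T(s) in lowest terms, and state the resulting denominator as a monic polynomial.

The answer is s^4 - 7*s^3/6 + 3*s^2/2 - 13*s/18 + 5/18.

Reasoning:
Step 1: apply the feedback formula to H4, H5: (-3*s^2 + s - 1)/(6*s^2 - 3*s + 5)
Step 2: cascade H1, H2, H3, [H4/(1+H4*H5)]: (-9*s^2 + 3*s - 3)/(72*s^4 - 84*s^3 + 108*s^2 - 52*s + 20)
Step 2 gives the fully reduced T(s), with no common factor left to cancel. The denominator's leading coefficient is 72, so divide each of its coefficients by 72 to get the monic form.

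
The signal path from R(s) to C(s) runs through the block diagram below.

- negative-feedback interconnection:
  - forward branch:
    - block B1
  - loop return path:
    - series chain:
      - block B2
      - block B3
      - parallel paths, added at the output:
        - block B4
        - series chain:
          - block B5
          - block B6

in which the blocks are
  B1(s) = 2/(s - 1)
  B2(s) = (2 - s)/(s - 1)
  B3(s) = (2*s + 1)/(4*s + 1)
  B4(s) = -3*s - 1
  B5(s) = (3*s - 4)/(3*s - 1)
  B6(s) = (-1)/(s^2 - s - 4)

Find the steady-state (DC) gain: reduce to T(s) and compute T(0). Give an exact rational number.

First reduce the diagram to T(s).

(1) cascade B5, B6 gives (4 - 3*s)/(3*s^3 - 4*s^2 - 11*s + 4)
(2) reduce the parallel group B4, (B5*B6) gives (-9*s^4 + 9*s^3 + 37*s^2 - 4*s)/(3*s^3 - 4*s^2 - 11*s + 4)
(3) reduce the series chain B2, B3, (B4+(B5*B6)) gives (18*s^6 - 45*s^5 - 65*s^4 + 137*s^3 + 62*s^2 - 8*s)/(12*s^5 - 25*s^4 - 35*s^3 + 53*s^2 - s - 4)
(4) feedback reduction of B1, (B2*B3*(B4+(B5*B6))) gives (24*s^5 - 50*s^4 - 70*s^3 + 106*s^2 - 2*s - 8)/(48*s^6 - 127*s^5 - 140*s^4 + 362*s^3 + 70*s^2 - 19*s + 4)
DC gain: substitute s = 0 into T(s) from step 4: T(0) = -8/4 = -2.

Answer: -2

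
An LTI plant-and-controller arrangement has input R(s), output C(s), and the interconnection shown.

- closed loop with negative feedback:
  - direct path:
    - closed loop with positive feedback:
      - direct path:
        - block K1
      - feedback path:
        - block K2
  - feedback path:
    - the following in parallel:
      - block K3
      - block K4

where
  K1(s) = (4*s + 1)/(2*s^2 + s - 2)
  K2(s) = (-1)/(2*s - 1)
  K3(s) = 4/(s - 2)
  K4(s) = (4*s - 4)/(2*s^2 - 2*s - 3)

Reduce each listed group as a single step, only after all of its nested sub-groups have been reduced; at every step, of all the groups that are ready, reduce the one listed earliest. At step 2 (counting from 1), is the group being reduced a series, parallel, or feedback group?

Step 1 - collapse the loop (K1 forward, K2 return)
Step 2 - sum the parallel branches K3, K4
Step 3 - apply the feedback formula to [K1/(1-K1*K2)], (K3+K4)
At step 2 the group reduced is parallel.

Therefore the answer is parallel.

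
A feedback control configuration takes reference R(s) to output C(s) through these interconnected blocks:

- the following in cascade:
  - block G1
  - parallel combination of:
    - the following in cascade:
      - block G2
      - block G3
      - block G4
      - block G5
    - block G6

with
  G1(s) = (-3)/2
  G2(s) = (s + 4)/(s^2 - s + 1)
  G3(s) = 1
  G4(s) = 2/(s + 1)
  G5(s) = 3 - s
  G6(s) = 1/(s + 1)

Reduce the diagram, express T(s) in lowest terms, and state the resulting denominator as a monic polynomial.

The answer is s^3 + 1.

Reasoning:
Step 1 - multiply G2, G3, G4, G5 (series); result (-2*s^2 - 2*s + 24)/(s^3 + 1)
Step 2 - parallel reduction of (G2*G3*G4*G5), G6; result (-s^2 - 3*s + 25)/(s^3 + 1)
Step 3 - combine G1, ((G2*G3*G4*G5)+G6) in series; result (3*s^2 + 9*s - 75)/(2*s^3 + 2)
Step 3 gives the fully reduced T(s), with no common factor left to cancel. The denominator's leading coefficient is 2, so divide each of its coefficients by 2 to get the monic form.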